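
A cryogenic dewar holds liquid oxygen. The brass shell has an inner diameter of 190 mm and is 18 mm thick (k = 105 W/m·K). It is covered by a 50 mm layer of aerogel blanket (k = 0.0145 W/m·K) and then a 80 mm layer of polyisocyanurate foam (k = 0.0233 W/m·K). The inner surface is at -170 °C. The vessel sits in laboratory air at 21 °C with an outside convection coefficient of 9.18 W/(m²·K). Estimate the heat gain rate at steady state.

For a spherical shell R = (1/r₁ − 1/r₂)/(4πk); film R = 1/(h·4πr²). In series:
R_brass shell = (1/0.095 − 1/0.113)/(4π×105) = 0.001271 K/W
R_aerogel blanket = (1/0.113 − 1/0.163)/(4π×0.0145) = 14.9 K/W
R_polyisocyanurate foam = (1/0.163 − 1/0.243)/(4π×0.0233) = 6.898 K/W
R_outer film = 1/(h·4πr_o²) = 1/(9.18×4π×0.243²) = 0.1468 K/W
R_total = 21.94 K/W
Q = ΔT/R_total = 191/21.94

Q ≈ 8.7 W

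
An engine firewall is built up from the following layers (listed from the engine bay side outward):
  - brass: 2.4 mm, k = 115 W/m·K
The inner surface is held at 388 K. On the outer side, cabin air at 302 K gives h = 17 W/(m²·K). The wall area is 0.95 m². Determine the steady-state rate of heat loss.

Q ≈ 1390 W

Model the wall as resistances in series:
R_brass = L/(kA) = 0.0024/(115×0.95) = 2.197×10^-5 K/W
R_outer film = 1/(h_o·A) = 1/(17×0.95) = 0.06192 K/W
R_total = 0.06194 K/W
Q = ΔT / R_total = 86 / 0.06194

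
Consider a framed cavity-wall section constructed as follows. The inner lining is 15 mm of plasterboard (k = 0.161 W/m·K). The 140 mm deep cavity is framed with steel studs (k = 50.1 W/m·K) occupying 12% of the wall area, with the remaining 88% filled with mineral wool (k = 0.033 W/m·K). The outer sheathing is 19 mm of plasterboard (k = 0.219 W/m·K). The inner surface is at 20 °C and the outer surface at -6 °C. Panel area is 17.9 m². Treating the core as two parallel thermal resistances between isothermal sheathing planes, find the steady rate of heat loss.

Q ≈ 2290 W

Sheathing layers in series; stud and cavity paths in parallel between them.
R_inner = 0.015/(0.161×17.9) = 0.005205 K/W
R_stud  = 0.14/(50.1×0.12×17.9) = 0.001301 K/W
R_cav   = 0.14/(0.033×0.88×17.9) = 0.2693 K/W
1/R_core = 1/R_stud + 1/R_cav → R_core = 0.001295 K/W
R_outer = 0.019/(0.219×17.9) = 0.004847 K/W
R_total = 0.01135 K/W
Q = ΔT/R_total = 26/0.01135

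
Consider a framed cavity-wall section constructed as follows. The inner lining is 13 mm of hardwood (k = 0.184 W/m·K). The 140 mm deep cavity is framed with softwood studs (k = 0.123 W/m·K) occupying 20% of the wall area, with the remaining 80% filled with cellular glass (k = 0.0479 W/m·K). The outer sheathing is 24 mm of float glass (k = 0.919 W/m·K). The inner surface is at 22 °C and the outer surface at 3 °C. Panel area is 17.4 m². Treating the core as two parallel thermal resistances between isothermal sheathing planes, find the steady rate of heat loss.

Q ≈ 142 W

Sheathing layers in series; stud and cavity paths in parallel between them.
R_inner = 0.013/(0.184×17.4) = 0.00406 K/W
R_stud  = 0.14/(0.123×0.2×17.4) = 0.3271 K/W
R_cav   = 0.14/(0.0479×0.8×17.4) = 0.21 K/W
1/R_core = 1/R_stud + 1/R_cav → R_core = 0.1279 K/W
R_outer = 0.024/(0.919×17.4) = 0.001501 K/W
R_total = 0.1334 K/W
Q = ΔT/R_total = 19/0.1334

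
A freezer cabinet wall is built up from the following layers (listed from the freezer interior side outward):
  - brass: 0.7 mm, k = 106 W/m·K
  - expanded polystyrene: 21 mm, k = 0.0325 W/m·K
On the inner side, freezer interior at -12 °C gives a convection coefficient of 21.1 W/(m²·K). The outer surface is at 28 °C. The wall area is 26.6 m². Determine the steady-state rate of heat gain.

Thermal resistances in series:
R_inner film = 1/(h_i·A) = 1/(21.1×26.6) = 0.001782 K/W
R_brass = L/(kA) = 0.0007/(106×26.6) = 2.483×10^-7 K/W
R_expanded polystyrene = L/(kA) = 0.021/(0.0325×26.6) = 0.02429 K/W
R_total = 0.02607 K/W
Q = ΔT / R_total = 40 / 0.02607

Q ≈ 1530 W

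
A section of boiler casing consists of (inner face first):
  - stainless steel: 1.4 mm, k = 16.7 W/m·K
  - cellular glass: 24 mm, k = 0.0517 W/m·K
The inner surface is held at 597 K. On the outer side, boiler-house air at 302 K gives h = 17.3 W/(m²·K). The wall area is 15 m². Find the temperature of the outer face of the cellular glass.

T ≈ 335 K

Treating each layer as a thermal resistance in series:
R_stainless steel = L/(kA) = 0.0014/(16.7×15) = 5.589×10^-6 K/W
R_cellular glass = L/(kA) = 0.024/(0.0517×15) = 0.03095 K/W
R_outer film = 1/(h_o·A) = 1/(17.3×15) = 0.003854 K/W
R_total = 0.03481 K/W;  Q = ΔT/R_total = 295/0.03481 = 8475 W
T_interface = T_inner − Q·ΣR(inner→interface) = 597 − 8480×0.03095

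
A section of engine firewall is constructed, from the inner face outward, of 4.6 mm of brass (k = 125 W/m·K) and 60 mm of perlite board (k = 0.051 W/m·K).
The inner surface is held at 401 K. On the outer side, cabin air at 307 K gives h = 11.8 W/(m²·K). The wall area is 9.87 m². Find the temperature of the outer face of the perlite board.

Model the wall as resistances in series:
R_brass = L/(kA) = 0.0046/(125×9.87) = 3.728×10^-6 K/W
R_perlite board = L/(kA) = 0.06/(0.051×9.87) = 0.1192 K/W
R_outer film = 1/(h_o·A) = 1/(11.8×9.87) = 0.008586 K/W
R_total = 0.1278 K/W;  Q = ΔT/R_total = 94/0.1278 = 735.6 W
T_interface = T_inner − Q·ΣR(inner→interface) = 401 − 736×0.1192

T ≈ 313 K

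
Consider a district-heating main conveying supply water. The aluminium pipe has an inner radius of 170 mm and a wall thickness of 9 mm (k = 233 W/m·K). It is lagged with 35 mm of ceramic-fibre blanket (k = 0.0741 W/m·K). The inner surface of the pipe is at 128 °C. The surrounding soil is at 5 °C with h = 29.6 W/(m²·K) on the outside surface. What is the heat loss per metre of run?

Cylindrical conduction, so R = ln(r₂/r₁)/(2πkL) per layer, in series:
R_aluminium pipe wall = ln(179/170)/(2π×233×1) = 3.524×10^-5 K/W
R_ceramic-fibre blanket = ln(214/179)/(2π×0.0741×1) = 0.3836 K/W
R_outer film = 1/(h_o·2πr_oL) = 1/(29.6×2π×0.214×1) = 0.02513 K/W
R_total = 0.4087 K/W
Q = ΔT/R_total = 123/0.4087

q′ ≈ 301 W/m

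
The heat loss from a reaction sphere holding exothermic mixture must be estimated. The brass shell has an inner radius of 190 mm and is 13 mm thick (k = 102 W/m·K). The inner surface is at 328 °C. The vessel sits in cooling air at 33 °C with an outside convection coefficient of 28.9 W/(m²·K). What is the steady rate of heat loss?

Each spherical layer contributes R = (1/r_i − 1/r_o)/(4πk):
R_brass shell = (1/0.19 − 1/0.203)/(4π×102) = 2.63×10^-4 K/W
R_outer film = 1/(h·4πr_o²) = 1/(28.9×4π×0.203²) = 0.06682 K/W
R_total = 0.06708 K/W
Q = ΔT/R_total = 295/0.06708

Q ≈ 4400 W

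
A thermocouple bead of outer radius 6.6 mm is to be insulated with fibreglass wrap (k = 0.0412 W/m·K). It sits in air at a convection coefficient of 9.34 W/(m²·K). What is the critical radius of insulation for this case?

For a sphere r_cr = 2k/h = 2×0.0412/9.34
r_cr = 8.82 mm; since the bare radius (6.6 mm) is below r_cr, adding a thin layer of insulation will *increase* heat loss.

r_cr ≈ 8.82 mm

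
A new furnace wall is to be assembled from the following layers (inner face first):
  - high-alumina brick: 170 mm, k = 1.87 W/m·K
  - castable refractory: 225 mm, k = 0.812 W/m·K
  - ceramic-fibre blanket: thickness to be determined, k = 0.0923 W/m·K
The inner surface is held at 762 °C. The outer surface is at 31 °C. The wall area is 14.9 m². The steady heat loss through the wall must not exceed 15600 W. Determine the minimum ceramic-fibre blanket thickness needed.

Using the resistance-network approach (series):
R_high-alumina brick = L/(kA) = 0.17/(1.87×14.9) = 0.006101 K/W
R_castable refractory = L/(kA) = 0.225/(0.812×14.9) = 0.0186 K/W
Sum of the known resistances R_other = 0.0247 K/W
Required total resistance R_tot = ΔT/Q_allow = 731/15600 = 0.04686 K/W
R_ceramic-fibre blanket = R_tot − R_other = 0.02216 K/W
L = R·k·A = 0.02216×0.0923×14.9

L ≈ 30.5 mm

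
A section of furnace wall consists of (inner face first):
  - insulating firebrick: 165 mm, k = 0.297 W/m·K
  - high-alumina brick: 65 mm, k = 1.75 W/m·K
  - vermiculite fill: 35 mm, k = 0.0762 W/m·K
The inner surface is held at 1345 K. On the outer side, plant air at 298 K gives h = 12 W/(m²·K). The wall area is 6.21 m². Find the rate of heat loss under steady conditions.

Q ≈ 5730 W

Model the wall as resistances in series:
R_insulating firebrick = L/(kA) = 0.165/(0.297×6.21) = 0.08946 K/W
R_high-alumina brick = L/(kA) = 0.065/(1.75×6.21) = 0.005981 K/W
R_vermiculite fill = L/(kA) = 0.035/(0.0762×6.21) = 0.07396 K/W
R_outer film = 1/(h_o·A) = 1/(12×6.21) = 0.01342 K/W
R_total = 0.1828 K/W
Q = ΔT / R_total = 1047 / 0.1828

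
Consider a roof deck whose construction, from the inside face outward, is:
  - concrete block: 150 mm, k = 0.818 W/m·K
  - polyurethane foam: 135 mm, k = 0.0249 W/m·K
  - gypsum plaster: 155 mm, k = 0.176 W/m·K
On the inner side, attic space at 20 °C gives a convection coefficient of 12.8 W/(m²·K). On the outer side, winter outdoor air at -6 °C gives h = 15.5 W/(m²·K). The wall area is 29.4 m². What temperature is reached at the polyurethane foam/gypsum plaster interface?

T ≈ -2.29 °C

Using the resistance-network approach (series):
R_inner film = 1/(h_i·A) = 1/(12.8×29.4) = 0.002657 K/W
R_concrete block = L/(kA) = 0.15/(0.818×29.4) = 0.006237 K/W
R_polyurethane foam = L/(kA) = 0.135/(0.0249×29.4) = 0.1844 K/W
R_gypsum plaster = L/(kA) = 0.155/(0.176×29.4) = 0.02996 K/W
R_outer film = 1/(h_o·A) = 1/(15.5×29.4) = 0.002194 K/W
R_total = 0.2255 K/W;  Q = ΔT/R_total = 26/0.2255 = 115.3 W
T_interface = T_inner − Q·ΣR(inner→interface) = 20 − 115×0.1933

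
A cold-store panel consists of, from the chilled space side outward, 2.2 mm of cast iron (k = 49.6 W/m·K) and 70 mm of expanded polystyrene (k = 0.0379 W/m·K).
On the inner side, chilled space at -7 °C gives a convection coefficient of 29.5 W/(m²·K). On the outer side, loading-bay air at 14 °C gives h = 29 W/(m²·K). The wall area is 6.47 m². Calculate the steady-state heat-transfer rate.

Q ≈ 70.9 W

Series thermal resistances:
R_inner film = 1/(h_i·A) = 1/(29.5×6.47) = 0.005239 K/W
R_cast iron = L/(kA) = 0.0022/(49.6×6.47) = 6.855×10^-6 K/W
R_expanded polystyrene = L/(kA) = 0.07/(0.0379×6.47) = 0.2855 K/W
R_outer film = 1/(h_o·A) = 1/(29×6.47) = 0.00533 K/W
R_total = 0.296 K/W
Q = ΔT / R_total = 21 / 0.296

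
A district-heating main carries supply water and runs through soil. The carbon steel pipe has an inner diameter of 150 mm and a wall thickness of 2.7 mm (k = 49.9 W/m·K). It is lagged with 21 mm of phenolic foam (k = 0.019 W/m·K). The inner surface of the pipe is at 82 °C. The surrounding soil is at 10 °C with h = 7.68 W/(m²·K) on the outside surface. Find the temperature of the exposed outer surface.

T ≈ 16.8 °C

For a radial system each layer contributes R = ln(r_out/r_in)/(2πkL); films add R = 1/(hA).
R_carbon steel pipe wall = ln(77.7/75)/(2π×49.9×1) = 1.128×10^-4 K/W
R_phenolic foam = ln(98.7/77.7)/(2π×0.019×1) = 2.004 K/W
R_outer film = 1/(h_o·2πr_oL) = 1/(7.68×2π×0.0987×1) = 0.21 K/W
R_total = 2.214 K/W
Q = ΔT/R_total = 72/2.214
Q = 32.5 W/m
T_interface = T_inner − Q·ΣR(inner→interface) = 82 − 32.5×2.004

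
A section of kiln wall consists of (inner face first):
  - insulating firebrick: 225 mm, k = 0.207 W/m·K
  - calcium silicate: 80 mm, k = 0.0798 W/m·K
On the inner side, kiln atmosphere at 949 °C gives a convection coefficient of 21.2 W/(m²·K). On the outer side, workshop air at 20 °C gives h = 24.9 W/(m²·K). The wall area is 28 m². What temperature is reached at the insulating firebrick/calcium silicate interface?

Model the wall as resistances in series:
R_inner film = 1/(h_i·A) = 1/(21.2×28) = 0.001685 K/W
R_insulating firebrick = L/(kA) = 0.225/(0.207×28) = 0.03882 K/W
R_calcium silicate = L/(kA) = 0.08/(0.0798×28) = 0.0358 K/W
R_outer film = 1/(h_o·A) = 1/(24.9×28) = 0.001434 K/W
R_total = 0.07774 K/W;  Q = ΔT/R_total = 929/0.07774 = 11950 W
T_interface = T_inner − Q·ΣR(inner→interface) = 949 − 11900×0.0405

T ≈ 465 °C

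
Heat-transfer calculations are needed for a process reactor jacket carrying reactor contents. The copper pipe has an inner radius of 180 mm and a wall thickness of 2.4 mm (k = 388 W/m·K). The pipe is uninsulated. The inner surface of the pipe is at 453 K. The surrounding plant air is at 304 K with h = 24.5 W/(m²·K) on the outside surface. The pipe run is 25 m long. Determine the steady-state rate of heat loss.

Q ≈ 105000 W

Radial resistances (cylindrical: R_cond = ln(r_o/r_i)/(2πkL), R_conv = 1/(h·2πrL)):
R_copper pipe wall = ln(182.4/180)/(2π×388×25) = 2.173×10^-7 K/W
R_outer film = 1/(h_o·2πr_oL) = 1/(24.5×2π×0.1824×25) = 0.001425 K/W
R_total = 0.001425 K/W
Q = ΔT/R_total = 149/0.001425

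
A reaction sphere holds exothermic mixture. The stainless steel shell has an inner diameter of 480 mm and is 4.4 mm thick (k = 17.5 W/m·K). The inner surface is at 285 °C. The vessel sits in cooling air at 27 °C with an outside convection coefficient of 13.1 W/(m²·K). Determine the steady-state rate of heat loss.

For a spherical shell R = (1/r₁ − 1/r₂)/(4πk); film R = 1/(h·4πr²). In series:
R_stainless steel shell = (1/0.24 − 1/0.2444)/(4π×17.5) = 3.411×10^-4 K/W
R_outer film = 1/(h·4πr_o²) = 1/(13.1×4π×0.2444²) = 0.1017 K/W
R_total = 0.102 K/W
Q = ΔT/R_total = 258/0.102

Q ≈ 2530 W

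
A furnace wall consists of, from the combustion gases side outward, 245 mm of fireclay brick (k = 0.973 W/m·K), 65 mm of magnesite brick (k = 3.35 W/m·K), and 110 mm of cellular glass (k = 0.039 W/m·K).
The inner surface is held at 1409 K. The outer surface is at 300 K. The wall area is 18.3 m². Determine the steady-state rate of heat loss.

Q ≈ 6560 W

Using the resistance-network approach (series):
R_fireclay brick = L/(kA) = 0.245/(0.973×18.3) = 0.01376 K/W
R_magnesite brick = L/(kA) = 0.065/(3.35×18.3) = 0.00106 K/W
R_cellular glass = L/(kA) = 0.11/(0.039×18.3) = 0.1541 K/W
R_total = 0.1689 K/W
Q = ΔT / R_total = 1109 / 0.1689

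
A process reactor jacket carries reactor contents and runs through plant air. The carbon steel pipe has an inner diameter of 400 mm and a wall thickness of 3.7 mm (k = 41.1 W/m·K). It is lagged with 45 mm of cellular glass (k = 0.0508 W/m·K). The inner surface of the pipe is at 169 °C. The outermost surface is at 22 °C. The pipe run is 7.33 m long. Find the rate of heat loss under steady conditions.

Q ≈ 1720 W

Treating each annulus and film as a series resistance:
R_carbon steel pipe wall = ln(203.7/200)/(2π×41.1×7.33) = 9.684×10^-6 K/W
R_cellular glass = ln(248.7/203.7)/(2π×0.0508×7.33) = 0.08531 K/W
R_total = 0.08532 K/W
Q = ΔT/R_total = 147/0.08532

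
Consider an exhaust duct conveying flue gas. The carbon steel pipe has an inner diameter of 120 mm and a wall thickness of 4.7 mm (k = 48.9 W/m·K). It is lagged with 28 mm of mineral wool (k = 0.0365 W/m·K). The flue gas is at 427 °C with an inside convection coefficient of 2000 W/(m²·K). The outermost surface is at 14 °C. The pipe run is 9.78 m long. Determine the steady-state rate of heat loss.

Q ≈ 2570 W

Cylindrical conduction, so R = ln(r₂/r₁)/(2πkL) per layer, in series:
R_inner film = 1/(h_i·2πr₁L) = 1/(2000×2π×0.06×9.78) = 1.356×10^-4 K/W
R_carbon steel pipe wall = ln(64.7/60)/(2π×48.9×9.78) = 2.51×10^-5 K/W
R_mineral wool = ln(92.7/64.7)/(2π×0.0365×9.78) = 0.1603 K/W
R_total = 0.1605 K/W
Q = ΔT/R_total = 413/0.1605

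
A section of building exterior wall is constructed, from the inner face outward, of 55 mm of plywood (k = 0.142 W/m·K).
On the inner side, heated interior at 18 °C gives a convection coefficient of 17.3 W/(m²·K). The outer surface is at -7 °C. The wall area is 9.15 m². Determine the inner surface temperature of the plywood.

T ≈ 14.8 °C

Using the resistance-network approach (series):
R_inner film = 1/(h_i·A) = 1/(17.3×9.15) = 0.006317 K/W
R_plywood = L/(kA) = 0.055/(0.142×9.15) = 0.04233 K/W
R_total = 0.04865 K/W;  Q = ΔT/R_total = 25/0.04865 = 513.9 W
T_interface = T_inner − Q·ΣR(inner→interface) = 18 − 514×0.006317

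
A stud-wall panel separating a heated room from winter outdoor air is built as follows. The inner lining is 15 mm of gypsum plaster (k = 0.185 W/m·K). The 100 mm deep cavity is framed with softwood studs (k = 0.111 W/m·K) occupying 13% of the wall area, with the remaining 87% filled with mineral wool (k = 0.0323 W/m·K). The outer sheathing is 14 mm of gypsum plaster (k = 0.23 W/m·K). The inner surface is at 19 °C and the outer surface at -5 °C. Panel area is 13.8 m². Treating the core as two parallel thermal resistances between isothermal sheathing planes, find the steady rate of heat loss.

Q ≈ 133 W

Sheathing layers in series; stud and cavity paths in parallel between them.
R_inner = 0.015/(0.185×13.8) = 0.005875 K/W
R_stud  = 0.1/(0.111×0.13×13.8) = 0.5022 K/W
R_cav   = 0.1/(0.0323×0.87×13.8) = 0.2579 K/W
1/R_core = 1/R_stud + 1/R_cav → R_core = 0.1704 K/W
R_outer = 0.014/(0.23×13.8) = 0.004411 K/W
R_total = 0.1807 K/W
Q = ΔT/R_total = 24/0.1807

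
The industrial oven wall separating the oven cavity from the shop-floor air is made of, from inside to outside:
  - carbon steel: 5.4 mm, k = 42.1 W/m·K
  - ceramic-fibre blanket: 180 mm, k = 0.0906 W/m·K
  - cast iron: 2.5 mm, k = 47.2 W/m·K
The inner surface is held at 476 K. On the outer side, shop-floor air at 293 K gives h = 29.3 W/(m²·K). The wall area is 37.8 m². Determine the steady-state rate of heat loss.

Model the wall as resistances in series:
R_carbon steel = L/(kA) = 0.0054/(42.1×37.8) = 3.393×10^-6 K/W
R_ceramic-fibre blanket = L/(kA) = 0.18/(0.0906×37.8) = 0.05256 K/W
R_cast iron = L/(kA) = 0.0025/(47.2×37.8) = 1.401×10^-6 K/W
R_outer film = 1/(h_o·A) = 1/(29.3×37.8) = 9.029×10^-4 K/W
R_total = 0.05347 K/W
Q = ΔT / R_total = 183 / 0.05347

Q ≈ 3420 W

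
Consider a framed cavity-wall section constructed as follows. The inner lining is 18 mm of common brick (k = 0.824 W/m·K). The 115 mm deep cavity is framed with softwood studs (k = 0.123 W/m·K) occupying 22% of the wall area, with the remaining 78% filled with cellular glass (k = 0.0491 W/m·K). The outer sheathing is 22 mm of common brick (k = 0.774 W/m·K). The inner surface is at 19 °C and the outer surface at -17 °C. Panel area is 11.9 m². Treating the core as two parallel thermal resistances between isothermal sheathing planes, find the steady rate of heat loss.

Sheathing layers in series; stud and cavity paths in parallel between them.
R_inner = 0.018/(0.824×11.9) = 0.001836 K/W
R_stud  = 0.115/(0.123×0.22×11.9) = 0.3571 K/W
R_cav   = 0.115/(0.0491×0.78×11.9) = 0.2523 K/W
1/R_core = 1/R_stud + 1/R_cav → R_core = 0.1479 K/W
R_outer = 0.022/(0.774×11.9) = 0.002389 K/W
R_total = 0.1521 K/W
Q = ΔT/R_total = 36/0.1521

Q ≈ 237 W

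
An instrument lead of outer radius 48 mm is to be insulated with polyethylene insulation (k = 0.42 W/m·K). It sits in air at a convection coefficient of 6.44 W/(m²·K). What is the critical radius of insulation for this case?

r_cr ≈ 65.2 mm

For a cylinder r_cr = k/h = 0.42/6.44
r_cr = 65.2 mm; since the bare radius (48 mm) is below r_cr, adding a thin layer of insulation will *increase* heat loss.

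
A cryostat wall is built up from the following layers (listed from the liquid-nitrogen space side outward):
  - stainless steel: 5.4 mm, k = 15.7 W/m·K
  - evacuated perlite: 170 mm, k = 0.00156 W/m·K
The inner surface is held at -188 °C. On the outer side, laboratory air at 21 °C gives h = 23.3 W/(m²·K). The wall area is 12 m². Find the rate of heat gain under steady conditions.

Q ≈ 23 W

Treating each layer as a thermal resistance in series:
R_stainless steel = L/(kA) = 0.0054/(15.7×12) = 2.866×10^-5 K/W
R_evacuated perlite = L/(kA) = 0.17/(0.00156×12) = 9.081 K/W
R_outer film = 1/(h_o·A) = 1/(23.3×12) = 0.003577 K/W
R_total = 9.085 K/W
Q = ΔT / R_total = 209 / 9.085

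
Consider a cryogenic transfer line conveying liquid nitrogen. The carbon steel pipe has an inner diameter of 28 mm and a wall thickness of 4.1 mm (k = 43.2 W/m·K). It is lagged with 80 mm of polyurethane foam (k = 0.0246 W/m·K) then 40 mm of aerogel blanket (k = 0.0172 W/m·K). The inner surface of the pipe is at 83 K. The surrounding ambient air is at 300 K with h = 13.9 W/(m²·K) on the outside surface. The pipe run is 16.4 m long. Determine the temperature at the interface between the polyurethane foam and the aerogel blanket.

For a radial system each layer contributes R = ln(r_out/r_in)/(2πkL); films add R = 1/(hA).
R_carbon steel pipe wall = ln(18.1/14)/(2π×43.2×16.4) = 5.77×10^-5 K/W
R_polyurethane foam = ln(98.1/18.1)/(2π×0.0246×16.4) = 0.6667 K/W
R_aerogel blanket = ln(138.1/98.1)/(2π×0.0172×16.4) = 0.193 K/W
R_outer film = 1/(h_o·2πr_oL) = 1/(13.9×2π×0.1381×16.4) = 0.005056 K/W
R_total = 0.8648 K/W
Q = ΔT/R_total = 217/0.8648
Q = 251 W
T_interface = T_inner + Q·ΣR(inner→interface) = 83 + 251×0.6668

T ≈ 250 K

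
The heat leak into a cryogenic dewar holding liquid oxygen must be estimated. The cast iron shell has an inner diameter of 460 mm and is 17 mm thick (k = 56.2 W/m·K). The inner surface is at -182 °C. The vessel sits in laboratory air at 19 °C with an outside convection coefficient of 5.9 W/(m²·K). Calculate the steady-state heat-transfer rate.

Q ≈ 907 W

Each spherical layer contributes R = (1/r_i − 1/r_o)/(4πk):
R_cast iron shell = (1/0.23 − 1/0.247)/(4π×56.2) = 4.237×10^-4 K/W
R_outer film = 1/(h·4πr_o²) = 1/(5.9×4π×0.247²) = 0.2211 K/W
R_total = 0.2215 K/W
Q = ΔT/R_total = 201/0.2215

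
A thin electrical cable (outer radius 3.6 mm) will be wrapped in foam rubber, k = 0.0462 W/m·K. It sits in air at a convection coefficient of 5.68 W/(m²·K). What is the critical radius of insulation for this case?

r_cr ≈ 8.13 mm

For a cylinder r_cr = k/h = 0.0462/5.68
r_cr = 8.13 mm; since the bare radius (3.6 mm) is below r_cr, adding a thin layer of insulation will *increase* heat loss.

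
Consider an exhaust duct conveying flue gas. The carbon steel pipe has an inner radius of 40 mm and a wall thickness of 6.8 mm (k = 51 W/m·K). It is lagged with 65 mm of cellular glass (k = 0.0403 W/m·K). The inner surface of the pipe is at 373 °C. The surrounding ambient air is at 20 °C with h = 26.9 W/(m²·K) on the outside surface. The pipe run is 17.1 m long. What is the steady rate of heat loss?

Q ≈ 1730 W

Treating each annulus and film as a series resistance:
R_carbon steel pipe wall = ln(46.8/40)/(2π×51×17.1) = 2.865×10^-5 K/W
R_cellular glass = ln(111.8/46.8)/(2π×0.0403×17.1) = 0.2011 K/W
R_outer film = 1/(h_o·2πr_oL) = 1/(26.9×2π×0.1118×17.1) = 0.003095 K/W
R_total = 0.2042 K/W
Q = ΔT/R_total = 353/0.2042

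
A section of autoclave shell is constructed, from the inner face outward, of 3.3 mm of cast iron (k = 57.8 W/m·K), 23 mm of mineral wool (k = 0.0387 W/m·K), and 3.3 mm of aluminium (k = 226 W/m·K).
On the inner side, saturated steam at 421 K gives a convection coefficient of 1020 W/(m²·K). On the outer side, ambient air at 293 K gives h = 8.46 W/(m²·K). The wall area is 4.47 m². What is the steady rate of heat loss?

Series thermal resistances:
R_inner film = 1/(h_i·A) = 1/(1020×4.47) = 2.193×10^-4 K/W
R_cast iron = L/(kA) = 0.0033/(57.8×4.47) = 1.277×10^-5 K/W
R_mineral wool = L/(kA) = 0.023/(0.0387×4.47) = 0.133 K/W
R_aluminium = L/(kA) = 0.0033/(226×4.47) = 3.267×10^-6 K/W
R_outer film = 1/(h_o·A) = 1/(8.46×4.47) = 0.02644 K/W
R_total = 0.1596 K/W
Q = ΔT / R_total = 128 / 0.1596

Q ≈ 802 W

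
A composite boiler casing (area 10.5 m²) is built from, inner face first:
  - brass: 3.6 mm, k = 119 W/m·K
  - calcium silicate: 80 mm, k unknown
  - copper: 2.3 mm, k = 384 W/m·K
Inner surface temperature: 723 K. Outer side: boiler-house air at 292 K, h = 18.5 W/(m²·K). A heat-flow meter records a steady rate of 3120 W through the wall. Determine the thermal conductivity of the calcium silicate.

k ≈ 0.0573 W/(m·K)

Treating each layer as a thermal resistance in series:
R_brass = L/(kA) = 0.0036/(119×10.5) = 2.881×10^-6 K/W
R_copper = L/(kA) = 0.0023/(384×10.5) = 5.704×10^-7 K/W
R_outer film = 1/(h_o·A) = 1/(18.5×10.5) = 0.005148 K/W
Sum of known resistances R_other = 0.005151 K/W
Total R = ΔT/Q = 431/3120 = 0.1381 K/W
R_calcium silicate = R_total − R_other = 0.133 K/W
k = L/(R·A) = 0.08/(0.133×10.5)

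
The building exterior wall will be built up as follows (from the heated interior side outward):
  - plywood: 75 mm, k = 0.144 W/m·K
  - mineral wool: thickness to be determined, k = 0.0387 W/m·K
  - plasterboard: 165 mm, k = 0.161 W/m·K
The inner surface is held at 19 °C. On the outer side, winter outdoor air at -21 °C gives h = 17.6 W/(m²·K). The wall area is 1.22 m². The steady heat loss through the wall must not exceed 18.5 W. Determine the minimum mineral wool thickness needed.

Series thermal resistances:
R_plywood = L/(kA) = 0.075/(0.144×1.22) = 0.4269 K/W
R_plasterboard = L/(kA) = 0.165/(0.161×1.22) = 0.84 K/W
R_outer film = 1/(h_o·A) = 1/(17.6×1.22) = 0.04657 K/W
Sum of the known resistances R_other = 1.314 K/W
Required total resistance R_tot = ΔT/Q_allow = 40/18.5 = 2.162 K/W
R_mineral wool = R_tot − R_other = 0.8486 K/W
L = R·k·A = 0.8486×0.0387×1.22

L ≈ 40.1 mm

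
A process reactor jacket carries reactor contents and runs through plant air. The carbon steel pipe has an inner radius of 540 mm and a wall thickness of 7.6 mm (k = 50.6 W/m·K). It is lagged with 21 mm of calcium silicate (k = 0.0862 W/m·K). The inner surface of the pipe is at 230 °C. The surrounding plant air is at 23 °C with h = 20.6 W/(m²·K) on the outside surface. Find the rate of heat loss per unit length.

Per-layer cylindrical resistances, series-summed:
R_carbon steel pipe wall = ln(547.6/540)/(2π×50.6×1) = 4.396×10^-5 K/W
R_calcium silicate = ln(568.6/547.6)/(2π×0.0862×1) = 0.06948 K/W
R_outer film = 1/(h_o·2πr_oL) = 1/(20.6×2π×0.5686×1) = 0.01359 K/W
R_total = 0.08311 K/W
Q = ΔT/R_total = 207/0.08311

q′ ≈ 2490 W/m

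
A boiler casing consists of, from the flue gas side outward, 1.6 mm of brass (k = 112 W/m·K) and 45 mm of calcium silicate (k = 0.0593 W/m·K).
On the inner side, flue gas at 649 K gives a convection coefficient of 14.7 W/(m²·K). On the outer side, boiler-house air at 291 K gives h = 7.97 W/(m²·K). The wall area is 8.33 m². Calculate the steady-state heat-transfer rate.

Thermal resistances in series:
R_inner film = 1/(h_i·A) = 1/(14.7×8.33) = 0.008167 K/W
R_brass = L/(kA) = 0.0016/(112×8.33) = 1.715×10^-6 K/W
R_calcium silicate = L/(kA) = 0.045/(0.0593×8.33) = 0.0911 K/W
R_outer film = 1/(h_o·A) = 1/(7.97×8.33) = 0.01506 K/W
R_total = 0.1143 K/W
Q = ΔT / R_total = 358 / 0.1143

Q ≈ 3130 W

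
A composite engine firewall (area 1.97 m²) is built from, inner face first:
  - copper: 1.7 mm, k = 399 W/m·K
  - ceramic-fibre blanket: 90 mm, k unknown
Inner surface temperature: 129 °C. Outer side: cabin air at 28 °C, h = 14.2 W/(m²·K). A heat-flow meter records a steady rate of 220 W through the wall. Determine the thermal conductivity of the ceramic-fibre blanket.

Thermal resistances in series:
R_copper = L/(kA) = 0.0017/(399×1.97) = 2.163×10^-6 K/W
R_outer film = 1/(h_o·A) = 1/(14.2×1.97) = 0.03575 K/W
Sum of known resistances R_other = 0.03575 K/W
Total R = ΔT/Q = 101/220 = 0.4591 K/W
R_ceramic-fibre blanket = R_total − R_other = 0.4233 K/W
k = L/(R·A) = 0.09/(0.4233×1.97)

k ≈ 0.108 W/(m·K)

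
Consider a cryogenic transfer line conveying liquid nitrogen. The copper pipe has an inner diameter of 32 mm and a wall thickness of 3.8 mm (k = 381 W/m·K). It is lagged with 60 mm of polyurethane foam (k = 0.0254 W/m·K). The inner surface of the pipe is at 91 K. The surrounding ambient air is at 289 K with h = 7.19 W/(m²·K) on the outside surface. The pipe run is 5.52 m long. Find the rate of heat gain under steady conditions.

Cylindrical conduction, so R = ln(r₂/r₁)/(2πkL) per layer, in series:
R_copper pipe wall = ln(19.8/16)/(2π×381×5.52) = 1.613×10^-5 K/W
R_polyurethane foam = ln(79.8/19.8)/(2π×0.0254×5.52) = 1.582 K/W
R_outer film = 1/(h_o·2πr_oL) = 1/(7.19×2π×0.0798×5.52) = 0.05025 K/W
R_total = 1.632 K/W
Q = ΔT/R_total = 198/1.632

Q ≈ 121 W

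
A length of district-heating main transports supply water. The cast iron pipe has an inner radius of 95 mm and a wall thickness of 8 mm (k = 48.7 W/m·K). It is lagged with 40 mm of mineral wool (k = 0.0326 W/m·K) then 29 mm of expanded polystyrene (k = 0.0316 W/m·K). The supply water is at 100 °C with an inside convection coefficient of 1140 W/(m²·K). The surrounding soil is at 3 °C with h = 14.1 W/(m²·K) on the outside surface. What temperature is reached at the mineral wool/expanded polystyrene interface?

Treating each annulus and film as a series resistance:
R_inner film = 1/(h_i·2πr₁L) = 1/(1140×2π×0.095×1) = 0.00147 K/W
R_cast iron pipe wall = ln(103/95)/(2π×48.7×1) = 2.642×10^-4 K/W
R_mineral wool = ln(143/103)/(2π×0.0326×1) = 1.602 K/W
R_expanded polystyrene = ln(172/143)/(2π×0.0316×1) = 0.93 K/W
R_outer film = 1/(h_o·2πr_oL) = 1/(14.1×2π×0.172×1) = 0.06563 K/W
R_total = 2.599 K/W
Q = ΔT/R_total = 97/2.599
Q = 37.3 W/m
T_interface = T_inner − Q·ΣR(inner→interface) = 100 − 37.3×1.604

T ≈ 40.2 °C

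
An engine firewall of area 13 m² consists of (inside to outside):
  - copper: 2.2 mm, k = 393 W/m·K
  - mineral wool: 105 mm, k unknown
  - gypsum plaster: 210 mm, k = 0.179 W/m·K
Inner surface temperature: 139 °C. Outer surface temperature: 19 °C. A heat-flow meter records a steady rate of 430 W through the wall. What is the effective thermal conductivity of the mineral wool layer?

Treating each layer as a thermal resistance in series:
R_copper = L/(kA) = 0.0022/(393×13) = 4.306×10^-7 K/W
R_gypsum plaster = L/(kA) = 0.21/(0.179×13) = 0.09024 K/W
Sum of known resistances R_other = 0.09025 K/W
Total R = ΔT/Q = 120/430 = 0.2791 K/W
R_mineral wool = R_total − R_other = 0.1888 K/W
k = L/(R·A) = 0.105/(0.1888×13)

k ≈ 0.0428 W/(m·K)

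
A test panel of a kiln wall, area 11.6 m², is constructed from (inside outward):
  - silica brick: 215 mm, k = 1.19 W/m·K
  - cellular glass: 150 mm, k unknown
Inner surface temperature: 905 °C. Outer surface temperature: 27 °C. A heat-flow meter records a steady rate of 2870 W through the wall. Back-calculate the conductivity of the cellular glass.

k ≈ 0.0445 W/(m·K)

Treating each layer as a thermal resistance in series:
R_silica brick = L/(kA) = 0.215/(1.19×11.6) = 0.01558 K/W
Sum of known resistances R_other = 0.01558 K/W
Total R = ΔT/Q = 878/2870 = 0.3059 K/W
R_cellular glass = R_total − R_other = 0.2903 K/W
k = L/(R·A) = 0.15/(0.2903×11.6)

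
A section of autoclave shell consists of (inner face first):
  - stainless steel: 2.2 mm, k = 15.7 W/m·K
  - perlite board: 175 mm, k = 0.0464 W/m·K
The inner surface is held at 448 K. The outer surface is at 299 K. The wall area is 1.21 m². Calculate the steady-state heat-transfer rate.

Q ≈ 47.8 W

Using the resistance-network approach (series):
R_stainless steel = L/(kA) = 0.0022/(15.7×1.21) = 1.158×10^-4 K/W
R_perlite board = L/(kA) = 0.175/(0.0464×1.21) = 3.117 K/W
R_total = 3.117 K/W
Q = ΔT / R_total = 149 / 3.117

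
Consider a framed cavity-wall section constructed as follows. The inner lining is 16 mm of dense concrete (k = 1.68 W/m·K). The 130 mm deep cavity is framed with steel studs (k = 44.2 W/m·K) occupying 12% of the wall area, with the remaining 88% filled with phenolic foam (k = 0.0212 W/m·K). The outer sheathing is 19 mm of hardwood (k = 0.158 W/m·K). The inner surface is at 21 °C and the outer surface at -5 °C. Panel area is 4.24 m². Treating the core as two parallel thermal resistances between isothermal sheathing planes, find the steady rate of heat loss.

Sheathing layers in series; stud and cavity paths in parallel between them.
R_inner = 0.016/(1.68×4.24) = 0.002246 K/W
R_stud  = 0.13/(44.2×0.12×4.24) = 0.005781 K/W
R_cav   = 0.13/(0.0212×0.88×4.24) = 1.643 K/W
1/R_core = 1/R_stud + 1/R_cav → R_core = 0.00576 K/W
R_outer = 0.019/(0.158×4.24) = 0.02836 K/W
R_total = 0.03637 K/W
Q = ΔT/R_total = 26/0.03637

Q ≈ 715 W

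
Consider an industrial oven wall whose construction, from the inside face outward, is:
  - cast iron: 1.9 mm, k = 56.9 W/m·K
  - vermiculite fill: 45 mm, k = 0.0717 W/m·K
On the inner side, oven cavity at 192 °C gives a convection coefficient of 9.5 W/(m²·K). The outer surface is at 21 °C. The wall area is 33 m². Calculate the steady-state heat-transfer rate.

Series thermal resistances:
R_inner film = 1/(h_i·A) = 1/(9.5×33) = 0.00319 K/W
R_cast iron = L/(kA) = 0.0019/(56.9×33) = 1.012×10^-6 K/W
R_vermiculite fill = L/(kA) = 0.045/(0.0717×33) = 0.01902 K/W
R_total = 0.02221 K/W
Q = ΔT / R_total = 171 / 0.02221

Q ≈ 7700 W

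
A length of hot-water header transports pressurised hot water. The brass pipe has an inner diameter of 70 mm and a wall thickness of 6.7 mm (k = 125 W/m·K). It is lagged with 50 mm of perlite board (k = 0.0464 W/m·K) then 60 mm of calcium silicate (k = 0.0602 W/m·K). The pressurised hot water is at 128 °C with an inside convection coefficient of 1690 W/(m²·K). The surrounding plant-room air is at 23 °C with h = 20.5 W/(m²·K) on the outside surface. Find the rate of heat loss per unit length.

q′ ≈ 25.7 W/m

For a radial system each layer contributes R = ln(r_out/r_in)/(2πkL); films add R = 1/(hA).
R_inner film = 1/(h_i·2πr₁L) = 1/(1690×2π×0.035×1) = 0.002691 K/W
R_brass pipe wall = ln(41.7/35)/(2π×125×1) = 2.23×10^-4 K/W
R_perlite board = ln(91.7/41.7)/(2π×0.0464×1) = 2.703 K/W
R_calcium silicate = ln(151.7/91.7)/(2π×0.0602×1) = 1.331 K/W
R_outer film = 1/(h_o·2πr_oL) = 1/(20.5×2π×0.1517×1) = 0.05118 K/W
R_total = 4.088 K/W
Q = ΔT/R_total = 105/4.088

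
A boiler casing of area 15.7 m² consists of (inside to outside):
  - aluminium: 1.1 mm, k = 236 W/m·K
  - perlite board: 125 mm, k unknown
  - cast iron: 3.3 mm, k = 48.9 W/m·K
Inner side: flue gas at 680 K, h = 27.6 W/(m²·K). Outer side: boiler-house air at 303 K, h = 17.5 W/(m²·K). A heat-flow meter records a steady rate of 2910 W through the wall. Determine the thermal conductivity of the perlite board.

k ≈ 0.0644 W/(m·K)

Series thermal resistances:
R_inner film = 1/(h_i·A) = 1/(27.6×15.7) = 0.002308 K/W
R_aluminium = L/(kA) = 0.0011/(236×15.7) = 2.969×10^-7 K/W
R_cast iron = L/(kA) = 0.0033/(48.9×15.7) = 4.298×10^-6 K/W
R_outer film = 1/(h_o·A) = 1/(17.5×15.7) = 0.00364 K/W
Sum of known resistances R_other = 0.005952 K/W
Total R = ΔT/Q = 377/2910 = 0.1296 K/W
R_perlite board = R_total − R_other = 0.1236 K/W
k = L/(R·A) = 0.125/(0.1236×15.7)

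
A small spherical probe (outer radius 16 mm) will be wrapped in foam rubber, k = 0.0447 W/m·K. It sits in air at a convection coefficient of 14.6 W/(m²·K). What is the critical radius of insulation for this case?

For a sphere r_cr = 2k/h = 2×0.0447/14.6
r_cr = 6.12 mm; since the bare radius (16 mm) is above r_cr, any added insulation will reduce heat loss.

r_cr ≈ 6.12 mm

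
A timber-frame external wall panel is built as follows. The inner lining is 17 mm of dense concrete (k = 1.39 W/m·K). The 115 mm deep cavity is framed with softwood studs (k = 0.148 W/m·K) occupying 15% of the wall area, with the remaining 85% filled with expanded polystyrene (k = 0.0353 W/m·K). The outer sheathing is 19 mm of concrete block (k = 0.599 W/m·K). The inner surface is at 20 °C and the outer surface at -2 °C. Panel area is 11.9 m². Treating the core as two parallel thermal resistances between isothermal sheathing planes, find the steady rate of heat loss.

Q ≈ 117 W

Sheathing layers in series; stud and cavity paths in parallel between them.
R_inner = 0.017/(1.39×11.9) = 0.001028 K/W
R_stud  = 0.115/(0.148×0.15×11.9) = 0.4353 K/W
R_cav   = 0.115/(0.0353×0.85×11.9) = 0.3221 K/W
1/R_core = 1/R_stud + 1/R_cav → R_core = 0.1851 K/W
R_outer = 0.019/(0.599×11.9) = 0.002666 K/W
R_total = 0.1888 K/W
Q = ΔT/R_total = 22/0.1888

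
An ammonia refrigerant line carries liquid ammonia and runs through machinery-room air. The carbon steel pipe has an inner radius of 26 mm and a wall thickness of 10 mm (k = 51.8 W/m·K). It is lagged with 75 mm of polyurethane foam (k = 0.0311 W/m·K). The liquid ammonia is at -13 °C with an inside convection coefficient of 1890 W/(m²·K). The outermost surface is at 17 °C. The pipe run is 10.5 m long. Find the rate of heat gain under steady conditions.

Radial resistances (cylindrical: R_cond = ln(r_o/r_i)/(2πkL), R_conv = 1/(h·2πrL)):
R_inner film = 1/(h_i·2πr₁L) = 1/(1890×2π×0.026×10.5) = 3.085×10^-4 K/W
R_carbon steel pipe wall = ln(36/26)/(2π×51.8×10.5) = 9.522×10^-5 K/W
R_polyurethane foam = ln(111/36)/(2π×0.0311×10.5) = 0.5488 K/W
R_total = 0.5492 K/W
Q = ΔT/R_total = 30/0.5492

Q ≈ 54.6 W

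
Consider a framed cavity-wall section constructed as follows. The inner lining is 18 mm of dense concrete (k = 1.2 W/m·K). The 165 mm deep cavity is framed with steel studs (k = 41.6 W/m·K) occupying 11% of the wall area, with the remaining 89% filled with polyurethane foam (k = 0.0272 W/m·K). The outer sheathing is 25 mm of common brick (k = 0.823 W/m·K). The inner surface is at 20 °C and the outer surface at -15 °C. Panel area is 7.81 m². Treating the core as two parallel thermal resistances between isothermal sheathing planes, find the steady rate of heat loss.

Sheathing layers in series; stud and cavity paths in parallel between them.
R_inner = 0.018/(1.2×7.81) = 0.001921 K/W
R_stud  = 0.165/(41.6×0.11×7.81) = 0.004617 K/W
R_cav   = 0.165/(0.0272×0.89×7.81) = 0.8727 K/W
1/R_core = 1/R_stud + 1/R_cav → R_core = 0.004593 K/W
R_outer = 0.025/(0.823×7.81) = 0.003889 K/W
R_total = 0.0104 K/W
Q = ΔT/R_total = 35/0.0104

Q ≈ 3360 W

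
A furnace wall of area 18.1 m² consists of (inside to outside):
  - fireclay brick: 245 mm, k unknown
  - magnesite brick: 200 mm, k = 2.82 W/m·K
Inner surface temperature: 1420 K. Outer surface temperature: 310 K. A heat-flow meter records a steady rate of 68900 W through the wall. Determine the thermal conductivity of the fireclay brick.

Using the resistance-network approach (series):
R_magnesite brick = L/(kA) = 0.2/(2.82×18.1) = 0.003918 K/W
Sum of known resistances R_other = 0.003918 K/W
Total R = ΔT/Q = 1110/68900 = 0.01611 K/W
R_fireclay brick = R_total − R_other = 0.01219 K/W
k = L/(R·A) = 0.245/(0.01219×18.1)

k ≈ 1.11 W/(m·K)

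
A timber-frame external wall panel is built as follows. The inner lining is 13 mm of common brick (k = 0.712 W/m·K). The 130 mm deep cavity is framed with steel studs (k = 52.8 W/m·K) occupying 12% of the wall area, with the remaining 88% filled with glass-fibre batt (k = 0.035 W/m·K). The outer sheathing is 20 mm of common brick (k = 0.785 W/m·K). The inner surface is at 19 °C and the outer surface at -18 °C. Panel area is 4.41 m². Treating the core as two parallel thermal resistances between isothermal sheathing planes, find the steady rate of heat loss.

Q ≈ 2540 W

Sheathing layers in series; stud and cavity paths in parallel between them.
R_inner = 0.013/(0.712×4.41) = 0.00414 K/W
R_stud  = 0.13/(52.8×0.12×4.41) = 0.004653 K/W
R_cav   = 0.13/(0.035×0.88×4.41) = 0.9571 K/W
1/R_core = 1/R_stud + 1/R_cav → R_core = 0.00463 K/W
R_outer = 0.02/(0.785×4.41) = 0.005777 K/W
R_total = 0.01455 K/W
Q = ΔT/R_total = 37/0.01455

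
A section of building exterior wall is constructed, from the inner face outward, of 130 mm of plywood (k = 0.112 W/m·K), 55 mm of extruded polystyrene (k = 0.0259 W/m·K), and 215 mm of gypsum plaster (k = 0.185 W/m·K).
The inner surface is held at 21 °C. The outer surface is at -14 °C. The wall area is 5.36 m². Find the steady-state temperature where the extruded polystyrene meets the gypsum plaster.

Series thermal resistances:
R_plywood = L/(kA) = 0.13/(0.112×5.36) = 0.2166 K/W
R_extruded polystyrene = L/(kA) = 0.055/(0.0259×5.36) = 0.3962 K/W
R_gypsum plaster = L/(kA) = 0.215/(0.185×5.36) = 0.2168 K/W
R_total = 0.8296 K/W;  Q = ΔT/R_total = 35/0.8296 = 42.19 W
T_interface = T_inner − Q·ΣR(inner→interface) = 21 − 42.2×0.6127

T ≈ -4.85 °C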